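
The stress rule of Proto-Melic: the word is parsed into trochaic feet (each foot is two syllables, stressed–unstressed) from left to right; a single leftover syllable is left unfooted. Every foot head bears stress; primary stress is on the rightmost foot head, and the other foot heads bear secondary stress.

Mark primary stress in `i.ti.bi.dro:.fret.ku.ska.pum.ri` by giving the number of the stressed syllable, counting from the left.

7

Parse left to right into trochaic (ˈσσ) feet: (ˈi.ti) (ˈbi.dro:) (ˈfret.ku) (ˈska.pum) ri. Syllable 9 is left unfooted.
Foot heads (stressed positions): 1, 3, 5, 7.
End Rule Rightmost: primary stress on the rightmost head = syllable 7.
Primary stress: syllable 7 → i.ti.bi.dro:.fret.ku.ˈska.pum.ri.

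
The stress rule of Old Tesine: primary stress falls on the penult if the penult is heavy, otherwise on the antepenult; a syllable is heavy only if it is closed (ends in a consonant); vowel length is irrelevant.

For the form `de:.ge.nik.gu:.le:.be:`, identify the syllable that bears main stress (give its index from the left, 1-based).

Weights: 4 gu: L, 5 le: L, 6 be: L.
The penult (syllable 5, le:) is light, so stress falls on the antepenult (syllable 4, gu:).
Primary stress: syllable 4 → de:.ge.nik.ˈgu:.le:.be:.

4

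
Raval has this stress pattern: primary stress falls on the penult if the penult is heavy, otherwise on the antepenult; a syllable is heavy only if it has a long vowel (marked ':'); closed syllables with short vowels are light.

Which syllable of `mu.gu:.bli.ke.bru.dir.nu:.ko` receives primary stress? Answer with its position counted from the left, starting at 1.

7

Weights: 6 dir L, 7 nu: H, 8 ko L.
The penult (syllable 7, nu:) is heavy, so it takes stress.
Primary stress: syllable 7 → mu.gu:.bli.ke.bru.dir.ˈnu:.ko.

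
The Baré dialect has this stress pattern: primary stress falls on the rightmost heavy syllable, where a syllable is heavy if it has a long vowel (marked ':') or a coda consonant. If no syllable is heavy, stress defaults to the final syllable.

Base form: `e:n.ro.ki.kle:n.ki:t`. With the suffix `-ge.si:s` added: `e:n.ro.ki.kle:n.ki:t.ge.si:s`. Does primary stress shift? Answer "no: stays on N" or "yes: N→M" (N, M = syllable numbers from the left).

Base `e:n.ro.ki.kle:n.ki:t` (5 syllables):
  Weights: 1 e:n H, 2 ro L, 3 ki L, 4 kle:n H, 5 ki:t H.
  Heavy syllables in the domain: 1, 4, 5. The rightmost is syllable 5 (ki:t).
  → primary stress on syllable 5.
Suffixed `e:n.ro.ki.kle:n.ki:t.ge.si:s` (7 syllables):
  Weights: 1 e:n H, 2 ro L, 3 ki L, 4 kle:n H, 5 ki:t H, 6 ge L, 7 si:s H.
  Heavy syllables in the domain: 1, 4, 5, 7. The rightmost is syllable 7 (si:s).
  → primary stress on syllable 7.

yes: 5→7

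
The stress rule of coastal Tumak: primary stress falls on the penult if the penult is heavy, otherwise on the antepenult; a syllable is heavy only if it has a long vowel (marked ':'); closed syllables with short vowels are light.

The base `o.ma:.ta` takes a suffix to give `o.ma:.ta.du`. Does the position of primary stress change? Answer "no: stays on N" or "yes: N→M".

no: stays on 2

Base `o.ma:.ta` (3 syllables):
  Weights: 1 o L, 2 ma: H, 3 ta L.
  The penult (syllable 2, ma:) is heavy, so it takes stress.
  → primary stress on syllable 2.
Suffixed `o.ma:.ta.du` (4 syllables):
  Weights: 2 ma: H, 3 ta L, 4 du L.
  The penult (syllable 3, ta) is light, so stress falls on the antepenult (syllable 2, ma:).
  → primary stress on syllable 2.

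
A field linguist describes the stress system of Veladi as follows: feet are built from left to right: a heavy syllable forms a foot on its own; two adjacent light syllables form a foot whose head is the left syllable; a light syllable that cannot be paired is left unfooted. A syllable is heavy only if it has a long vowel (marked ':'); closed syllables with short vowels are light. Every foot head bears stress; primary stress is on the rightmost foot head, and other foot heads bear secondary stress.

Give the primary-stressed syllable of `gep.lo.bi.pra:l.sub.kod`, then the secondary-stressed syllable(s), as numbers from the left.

Weights: 1 gep L, 2 lo L, 3 bi L, 4 pra:l H, 5 sub L, 6 kod L.
Parse left to right (heavy = foot alone; LL = one foot; stranded L unfooted): (ˈgep.lo) bi (ˈpra:l) (ˈsub.kod).
Foot heads: 1, 4, 5.
Primary stress on the rightmost head = syllable 5.
Secondary stress on 1, 4: ˌgep.lo.bi.ˌpra:l.ˈsub.kod.

primary 5, secondary 1, 4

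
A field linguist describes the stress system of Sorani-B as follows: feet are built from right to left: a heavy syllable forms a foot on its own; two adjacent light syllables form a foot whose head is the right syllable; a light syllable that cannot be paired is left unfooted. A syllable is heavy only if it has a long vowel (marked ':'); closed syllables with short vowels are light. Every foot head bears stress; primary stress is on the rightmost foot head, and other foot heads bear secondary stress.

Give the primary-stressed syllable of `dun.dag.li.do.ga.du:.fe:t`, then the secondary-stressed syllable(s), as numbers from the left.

Weights: 1 dun L, 2 dag L, 3 li L, 4 do L, 5 ga L, 6 du: H, 7 fe:t H.
Parse right to left (heavy = foot alone; LL = one foot; stranded L unfooted): dun (dag.ˈli) (do.ˈga) (ˈdu:) (ˈfe:t).
Foot heads: 3, 5, 6, 7.
Primary stress on the rightmost head = syllable 7.
Secondary stress on 3, 5, 6: dun.dag.ˌli.do.ˌga.ˌdu:.ˈfe:t.

primary 7, secondary 3, 5, 6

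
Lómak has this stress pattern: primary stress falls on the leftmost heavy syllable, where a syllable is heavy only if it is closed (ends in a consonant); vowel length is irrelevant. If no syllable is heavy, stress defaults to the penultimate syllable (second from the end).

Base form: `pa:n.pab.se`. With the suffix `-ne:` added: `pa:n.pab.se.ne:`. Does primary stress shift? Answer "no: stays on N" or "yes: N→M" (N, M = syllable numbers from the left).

Base `pa:n.pab.se` (3 syllables):
  Weights: 1 pa:n H, 2 pab H, 3 se L.
  Heavy syllables in the domain: 1, 2. The leftmost is syllable 1 (pa:n).
  → primary stress on syllable 1.
Suffixed `pa:n.pab.se.ne:` (4 syllables):
  Weights: 1 pa:n H, 2 pab H, 3 se L, 4 ne: L.
  Heavy syllables in the domain: 1, 2. The leftmost is syllable 1 (pa:n).
  → primary stress on syllable 1.

no: stays on 1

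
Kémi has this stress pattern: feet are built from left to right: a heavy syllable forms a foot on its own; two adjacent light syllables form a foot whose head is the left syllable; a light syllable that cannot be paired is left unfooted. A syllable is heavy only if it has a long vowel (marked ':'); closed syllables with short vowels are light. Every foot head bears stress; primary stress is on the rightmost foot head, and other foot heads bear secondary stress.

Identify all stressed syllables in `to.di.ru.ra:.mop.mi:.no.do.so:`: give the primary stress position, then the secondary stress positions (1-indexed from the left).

primary 9, secondary 1, 4, 6, 7

Weights: 1 to L, 2 di L, 3 ru L, 4 ra: H, 5 mop L, 6 mi: H, 7 no L, 8 do L, 9 so: H.
Parse left to right (heavy = foot alone; LL = one foot; stranded L unfooted): (ˈto.di) ru (ˈra:) mop (ˈmi:) (ˈno.do) (ˈso:).
Foot heads: 1, 4, 6, 7, 9.
Primary stress on the rightmost head = syllable 9.
Secondary stress on 1, 4, 6, 7: ˌto.di.ru.ˌra:.mop.ˌmi:.ˌno.do.ˈso:.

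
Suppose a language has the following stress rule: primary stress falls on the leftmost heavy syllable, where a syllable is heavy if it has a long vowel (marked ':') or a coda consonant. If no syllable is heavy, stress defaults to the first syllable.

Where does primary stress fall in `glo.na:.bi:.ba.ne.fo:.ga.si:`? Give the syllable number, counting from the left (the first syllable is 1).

Weights: 1 glo L, 2 na: H, 3 bi: H, 4 ba L, 5 ne L, 6 fo: H, 7 ga L, 8 si: H.
Heavy syllables in the domain: 2, 3, 6, 8. The leftmost is syllable 2 (na:).
Primary stress: syllable 2 → glo.ˈna:.bi:.ba.ne.fo:.ga.si:.

2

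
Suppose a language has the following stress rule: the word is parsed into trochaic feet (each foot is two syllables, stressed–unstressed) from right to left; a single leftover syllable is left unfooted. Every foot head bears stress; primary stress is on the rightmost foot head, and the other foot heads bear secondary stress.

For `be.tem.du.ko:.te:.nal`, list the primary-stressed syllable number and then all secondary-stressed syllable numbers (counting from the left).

primary 5, secondary 1, 3

Parse right to left into trochaic (ˈσσ) feet: (ˈbe.tem) (ˈdu.ko:) (ˈte:.nal).
Foot heads (stressed positions): 1, 3, 5.
End Rule Rightmost: primary stress on the rightmost head = syllable 5.
Secondary stress on 1, 3: ˌbe.tem.ˌdu.ko:.ˈte:.nal.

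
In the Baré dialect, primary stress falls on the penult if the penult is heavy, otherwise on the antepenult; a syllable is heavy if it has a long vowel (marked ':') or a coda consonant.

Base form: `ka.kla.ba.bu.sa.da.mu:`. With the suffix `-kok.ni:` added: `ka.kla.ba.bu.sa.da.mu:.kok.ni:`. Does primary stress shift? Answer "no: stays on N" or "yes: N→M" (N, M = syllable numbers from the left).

Base `ka.kla.ba.bu.sa.da.mu:` (7 syllables):
  Weights: 5 sa L, 6 da L, 7 mu: H.
  The penult (syllable 6, da) is light, so stress falls on the antepenult (syllable 5, sa).
  → primary stress on syllable 5.
Suffixed `ka.kla.ba.bu.sa.da.mu:.kok.ni:` (9 syllables):
  Weights: 7 mu: H, 8 kok H, 9 ni: H.
  The penult (syllable 8, kok) is heavy, so it takes stress.
  → primary stress on syllable 8.

yes: 5→8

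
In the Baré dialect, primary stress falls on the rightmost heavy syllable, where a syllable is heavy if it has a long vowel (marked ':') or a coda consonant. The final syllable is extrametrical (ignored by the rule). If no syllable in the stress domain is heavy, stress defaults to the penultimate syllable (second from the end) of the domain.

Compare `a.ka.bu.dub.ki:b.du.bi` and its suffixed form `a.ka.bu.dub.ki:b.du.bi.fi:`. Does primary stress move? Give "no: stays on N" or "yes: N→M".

Base `a.ka.bu.dub.ki:b.du.bi` (7 syllables):
  The final syllable (7, bi) is extrametrical; the stress domain is syllables 1–6.
  Weights: 1 a L, 2 ka L, 3 bu L, 4 dub H, 5 ki:b H, 6 du L.
  Heavy syllables in the domain: 4, 5. The rightmost is syllable 5 (ki:b).
  → primary stress on syllable 5.
Suffixed `a.ka.bu.dub.ki:b.du.bi.fi:` (8 syllables):
  The final syllable (8, fi:) is extrametrical; the stress domain is syllables 1–7.
  Weights: 1 a L, 2 ka L, 3 bu L, 4 dub H, 5 ki:b H, 6 du L, 7 bi L.
  Heavy syllables in the domain: 4, 5. The rightmost is syllable 5 (ki:b).
  → primary stress on syllable 5.

no: stays on 5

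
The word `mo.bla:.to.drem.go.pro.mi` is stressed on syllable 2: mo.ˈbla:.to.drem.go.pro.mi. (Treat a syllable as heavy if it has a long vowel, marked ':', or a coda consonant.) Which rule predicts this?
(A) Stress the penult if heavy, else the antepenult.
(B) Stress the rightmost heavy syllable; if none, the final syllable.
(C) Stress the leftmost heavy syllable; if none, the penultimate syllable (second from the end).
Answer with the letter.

C

Rule A → syllable 5 (observed: 2).
Rule B → syllable 4 (observed: 2).
Rule C → syllable 2 ✓.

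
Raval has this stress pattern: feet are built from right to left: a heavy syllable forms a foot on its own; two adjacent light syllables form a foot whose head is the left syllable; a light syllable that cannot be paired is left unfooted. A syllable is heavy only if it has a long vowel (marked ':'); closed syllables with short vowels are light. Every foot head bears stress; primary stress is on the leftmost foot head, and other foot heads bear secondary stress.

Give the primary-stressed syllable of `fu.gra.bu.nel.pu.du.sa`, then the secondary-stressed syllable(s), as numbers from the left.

primary 2, secondary 4, 6

Weights: 1 fu L, 2 gra L, 3 bu L, 4 nel L, 5 pu L, 6 du L, 7 sa L.
Parse right to left (heavy = foot alone; LL = one foot; stranded L unfooted): fu (ˈgra.bu) (ˈnel.pu) (ˈdu.sa).
Foot heads: 2, 4, 6.
Primary stress on the leftmost head = syllable 2.
Secondary stress on 4, 6: fu.ˈgra.bu.ˌnel.pu.ˌdu.sa.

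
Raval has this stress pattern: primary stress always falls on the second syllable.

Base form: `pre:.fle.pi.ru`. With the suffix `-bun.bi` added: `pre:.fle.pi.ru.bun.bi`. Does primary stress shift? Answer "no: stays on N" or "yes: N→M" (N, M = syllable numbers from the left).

no: stays on 2

Base `pre:.fle.pi.ru` (4 syllables):
  The word has 4 syllables; the second syllable is syllable 2 (fle).
  → primary stress on syllable 2.
Suffixed `pre:.fle.pi.ru.bun.bi` (6 syllables):
  The word has 6 syllables; the second syllable is syllable 2 (fle).
  → primary stress on syllable 2.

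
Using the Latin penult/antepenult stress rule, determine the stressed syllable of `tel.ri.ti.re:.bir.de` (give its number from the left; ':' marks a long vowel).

Classical Latin: stress the penult if heavy (long vowel or closed), else the antepenult.
Weights: 4 re: H, 5 bir H, 6 de L.
The penult (syllable 5, bir) is heavy, so it takes stress.
Stress on syllable 5: tel.ri.ti.re:.ˈbir.de.

5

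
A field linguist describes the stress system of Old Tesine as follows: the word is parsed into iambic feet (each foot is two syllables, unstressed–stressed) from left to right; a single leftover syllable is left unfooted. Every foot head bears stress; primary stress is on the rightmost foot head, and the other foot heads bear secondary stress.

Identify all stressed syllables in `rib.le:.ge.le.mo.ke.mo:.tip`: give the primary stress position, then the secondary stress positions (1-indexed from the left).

Parse left to right into iambic (σˈσ) feet: (rib.ˈle:) (ge.ˈle) (mo.ˈke) (mo:.ˈtip).
Foot heads (stressed positions): 2, 4, 6, 8.
End Rule Rightmost: primary stress on the rightmost head = syllable 8.
Secondary stress on 2, 4, 6: rib.ˌle:.ge.ˌle.mo.ˌke.mo:.ˈtip.

primary 8, secondary 2, 4, 6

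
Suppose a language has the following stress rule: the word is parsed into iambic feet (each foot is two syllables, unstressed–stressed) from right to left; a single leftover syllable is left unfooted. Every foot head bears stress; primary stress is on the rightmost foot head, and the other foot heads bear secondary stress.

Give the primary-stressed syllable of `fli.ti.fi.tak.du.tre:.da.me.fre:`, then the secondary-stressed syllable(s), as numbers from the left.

primary 9, secondary 3, 5, 7

Parse right to left into iambic (σˈσ) feet: fli (ti.ˈfi) (tak.ˈdu) (tre:.ˈda) (me.ˈfre:). Syllable 1 is left unfooted.
Foot heads (stressed positions): 3, 5, 7, 9.
End Rule Rightmost: primary stress on the rightmost head = syllable 9.
Secondary stress on 3, 5, 7: fli.ti.ˌfi.tak.ˌdu.tre:.ˌda.me.ˈfre:.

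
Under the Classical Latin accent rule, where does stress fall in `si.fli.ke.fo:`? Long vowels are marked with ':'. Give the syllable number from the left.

Classical Latin: stress the penult if heavy (long vowel or closed), else the antepenult.
Weights: 2 fli L, 3 ke L, 4 fo: H.
The penult (syllable 3, ke) is light, so stress falls on the antepenult (syllable 2, fli).
Stress on syllable 2: si.ˈfli.ke.fo:.

2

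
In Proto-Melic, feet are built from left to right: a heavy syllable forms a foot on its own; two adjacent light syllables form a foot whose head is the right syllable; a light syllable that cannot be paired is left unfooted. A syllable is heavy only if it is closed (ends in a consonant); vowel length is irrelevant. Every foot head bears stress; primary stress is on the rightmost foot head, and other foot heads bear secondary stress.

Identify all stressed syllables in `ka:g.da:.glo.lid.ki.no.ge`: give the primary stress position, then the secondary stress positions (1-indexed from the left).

Weights: 1 ka:g H, 2 da: L, 3 glo L, 4 lid H, 5 ki L, 6 no L, 7 ge L.
Parse left to right (heavy = foot alone; LL = one foot; stranded L unfooted): (ˈka:g) (da:.ˈglo) (ˈlid) (ki.ˈno) ge.
Foot heads: 1, 3, 4, 6.
Primary stress on the rightmost head = syllable 6.
Secondary stress on 1, 3, 4: ˌka:g.da:.ˌglo.ˌlid.ki.ˈno.ge.

primary 6, secondary 1, 3, 4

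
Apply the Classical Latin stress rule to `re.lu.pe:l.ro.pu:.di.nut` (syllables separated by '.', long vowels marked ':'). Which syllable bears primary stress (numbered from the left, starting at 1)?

5

Classical Latin: stress the penult if heavy (long vowel or closed), else the antepenult.
Weights: 5 pu: H, 6 di L, 7 nut H.
The penult (syllable 6, di) is light, so stress falls on the antepenult (syllable 5, pu:).
Stress on syllable 5: re.lu.pe:l.ro.ˈpu:.di.nut.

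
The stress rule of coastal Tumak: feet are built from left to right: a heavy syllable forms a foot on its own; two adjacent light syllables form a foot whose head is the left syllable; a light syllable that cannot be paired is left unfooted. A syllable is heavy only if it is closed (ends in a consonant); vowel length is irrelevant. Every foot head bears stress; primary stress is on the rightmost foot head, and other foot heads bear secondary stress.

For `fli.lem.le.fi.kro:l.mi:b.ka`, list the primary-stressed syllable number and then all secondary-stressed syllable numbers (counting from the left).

Weights: 1 fli L, 2 lem H, 3 le L, 4 fi L, 5 kro:l H, 6 mi:b H, 7 ka L.
Parse left to right (heavy = foot alone; LL = one foot; stranded L unfooted): fli (ˈlem) (ˈle.fi) (ˈkro:l) (ˈmi:b) ka.
Foot heads: 2, 3, 5, 6.
Primary stress on the rightmost head = syllable 6.
Secondary stress on 2, 3, 5: fli.ˌlem.ˌle.fi.ˌkro:l.ˈmi:b.ka.

primary 6, secondary 2, 3, 5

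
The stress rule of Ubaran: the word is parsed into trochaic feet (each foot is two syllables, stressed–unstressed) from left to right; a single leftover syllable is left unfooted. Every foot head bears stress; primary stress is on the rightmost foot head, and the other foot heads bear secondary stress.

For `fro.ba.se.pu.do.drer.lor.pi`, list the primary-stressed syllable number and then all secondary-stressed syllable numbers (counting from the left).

primary 7, secondary 1, 3, 5

Parse left to right into trochaic (ˈσσ) feet: (ˈfro.ba) (ˈse.pu) (ˈdo.drer) (ˈlor.pi).
Foot heads (stressed positions): 1, 3, 5, 7.
End Rule Rightmost: primary stress on the rightmost head = syllable 7.
Secondary stress on 1, 3, 5: ˌfro.ba.ˌse.pu.ˌdo.drer.ˈlor.pi.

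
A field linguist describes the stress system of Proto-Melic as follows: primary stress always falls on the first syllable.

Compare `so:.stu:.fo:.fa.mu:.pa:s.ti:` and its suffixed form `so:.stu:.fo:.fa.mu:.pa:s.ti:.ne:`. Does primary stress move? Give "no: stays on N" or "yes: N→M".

Base `so:.stu:.fo:.fa.mu:.pa:s.ti:` (7 syllables):
  The word has 7 syllables; the first syllable is syllable 1 (so:).
  → primary stress on syllable 1.
Suffixed `so:.stu:.fo:.fa.mu:.pa:s.ti:.ne:` (8 syllables):
  The word has 8 syllables; the first syllable is syllable 1 (so:).
  → primary stress on syllable 1.

no: stays on 1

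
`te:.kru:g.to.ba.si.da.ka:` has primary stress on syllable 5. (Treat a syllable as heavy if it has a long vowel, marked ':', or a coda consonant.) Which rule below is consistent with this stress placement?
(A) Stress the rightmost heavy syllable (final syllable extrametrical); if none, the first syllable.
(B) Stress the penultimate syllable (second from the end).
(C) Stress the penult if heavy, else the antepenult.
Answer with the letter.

C

Rule A → syllable 2 (observed: 5).
Rule B → syllable 6 (observed: 5).
Rule C → syllable 5 ✓.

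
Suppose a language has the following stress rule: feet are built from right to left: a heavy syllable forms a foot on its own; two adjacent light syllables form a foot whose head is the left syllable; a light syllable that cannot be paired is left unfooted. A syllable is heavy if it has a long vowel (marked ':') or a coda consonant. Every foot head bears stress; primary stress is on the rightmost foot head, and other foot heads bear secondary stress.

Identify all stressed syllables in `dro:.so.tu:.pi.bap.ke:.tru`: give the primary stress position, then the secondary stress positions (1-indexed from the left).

Weights: 1 dro: H, 2 so L, 3 tu: H, 4 pi L, 5 bap H, 6 ke: H, 7 tru L.
Parse right to left (heavy = foot alone; LL = one foot; stranded L unfooted): (ˈdro:) so (ˈtu:) pi (ˈbap) (ˈke:) tru.
Foot heads: 1, 3, 5, 6.
Primary stress on the rightmost head = syllable 6.
Secondary stress on 1, 3, 5: ˌdro:.so.ˌtu:.pi.ˌbap.ˈke:.tru.

primary 6, secondary 1, 3, 5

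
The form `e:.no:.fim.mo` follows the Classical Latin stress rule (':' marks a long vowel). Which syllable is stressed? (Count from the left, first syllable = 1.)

Classical Latin: stress the penult if heavy (long vowel or closed), else the antepenult.
Weights: 2 no: H, 3 fim H, 4 mo L.
The penult (syllable 3, fim) is heavy, so it takes stress.
Stress on syllable 3: e:.no:.ˈfim.mo.

3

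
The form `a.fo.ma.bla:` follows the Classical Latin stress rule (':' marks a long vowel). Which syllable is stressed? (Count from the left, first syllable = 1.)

2

Classical Latin: stress the penult if heavy (long vowel or closed), else the antepenult.
Weights: 2 fo L, 3 ma L, 4 bla: H.
The penult (syllable 3, ma) is light, so stress falls on the antepenult (syllable 2, fo).
Stress on syllable 2: a.ˈfo.ma.bla:.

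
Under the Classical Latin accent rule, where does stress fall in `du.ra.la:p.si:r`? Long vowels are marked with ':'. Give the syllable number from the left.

Classical Latin: stress the penult if heavy (long vowel or closed), else the antepenult.
Weights: 2 ra L, 3 la:p H, 4 si:r H.
The penult (syllable 3, la:p) is heavy, so it takes stress.
Stress on syllable 3: du.ra.ˈla:p.si:r.

3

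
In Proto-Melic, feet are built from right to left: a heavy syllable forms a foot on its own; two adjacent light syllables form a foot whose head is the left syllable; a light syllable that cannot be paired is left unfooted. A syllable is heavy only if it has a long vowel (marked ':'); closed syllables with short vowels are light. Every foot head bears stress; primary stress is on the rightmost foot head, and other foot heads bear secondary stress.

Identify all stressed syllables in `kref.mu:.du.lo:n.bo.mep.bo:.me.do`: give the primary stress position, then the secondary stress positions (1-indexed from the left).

Weights: 1 kref L, 2 mu: H, 3 du L, 4 lo:n H, 5 bo L, 6 mep L, 7 bo: H, 8 me L, 9 do L.
Parse right to left (heavy = foot alone; LL = one foot; stranded L unfooted): kref (ˈmu:) du (ˈlo:n) (ˈbo.mep) (ˈbo:) (ˈme.do).
Foot heads: 2, 4, 5, 7, 8.
Primary stress on the rightmost head = syllable 8.
Secondary stress on 2, 4, 5, 7: kref.ˌmu:.du.ˌlo:n.ˌbo.mep.ˌbo:.ˈme.do.

primary 8, secondary 2, 4, 5, 7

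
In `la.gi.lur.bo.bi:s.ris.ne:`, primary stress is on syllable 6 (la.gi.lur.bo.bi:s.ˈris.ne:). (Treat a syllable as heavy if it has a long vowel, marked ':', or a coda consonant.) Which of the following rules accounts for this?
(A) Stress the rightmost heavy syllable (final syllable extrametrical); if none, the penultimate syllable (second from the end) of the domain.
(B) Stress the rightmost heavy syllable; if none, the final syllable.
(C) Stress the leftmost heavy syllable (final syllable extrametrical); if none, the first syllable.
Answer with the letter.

Rule A → syllable 6 ✓.
Rule B → syllable 7 (observed: 6).
Rule C → syllable 3 (observed: 6).

A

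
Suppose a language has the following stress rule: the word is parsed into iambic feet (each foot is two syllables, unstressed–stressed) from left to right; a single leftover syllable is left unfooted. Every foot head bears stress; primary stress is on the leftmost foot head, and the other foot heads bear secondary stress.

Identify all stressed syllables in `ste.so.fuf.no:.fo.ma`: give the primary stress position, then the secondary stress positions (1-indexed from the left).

primary 2, secondary 4, 6

Parse left to right into iambic (σˈσ) feet: (ste.ˈso) (fuf.ˈno:) (fo.ˈma).
Foot heads (stressed positions): 2, 4, 6.
End Rule Leftmost: primary stress on the leftmost head = syllable 2.
Secondary stress on 4, 6: ste.ˈso.fuf.ˌno:.fo.ˌma.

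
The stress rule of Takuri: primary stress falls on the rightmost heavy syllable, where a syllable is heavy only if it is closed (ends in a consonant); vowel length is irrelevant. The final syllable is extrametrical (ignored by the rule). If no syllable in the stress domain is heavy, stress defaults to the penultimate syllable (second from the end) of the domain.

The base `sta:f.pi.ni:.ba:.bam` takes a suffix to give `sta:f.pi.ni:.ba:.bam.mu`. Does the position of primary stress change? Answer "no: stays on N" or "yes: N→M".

yes: 1→5

Base `sta:f.pi.ni:.ba:.bam` (5 syllables):
  The final syllable (5, bam) is extrametrical; the stress domain is syllables 1–4.
  Weights: 1 sta:f H, 2 pi L, 3 ni: L, 4 ba: L.
  Heavy syllables in the domain: 1. The rightmost is syllable 1 (sta:f).
  → primary stress on syllable 1.
Suffixed `sta:f.pi.ni:.ba:.bam.mu` (6 syllables):
  The final syllable (6, mu) is extrametrical; the stress domain is syllables 1–5.
  Weights: 1 sta:f H, 2 pi L, 3 ni: L, 4 ba: L, 5 bam H.
  Heavy syllables in the domain: 1, 5. The rightmost is syllable 5 (bam).
  → primary stress on syllable 5.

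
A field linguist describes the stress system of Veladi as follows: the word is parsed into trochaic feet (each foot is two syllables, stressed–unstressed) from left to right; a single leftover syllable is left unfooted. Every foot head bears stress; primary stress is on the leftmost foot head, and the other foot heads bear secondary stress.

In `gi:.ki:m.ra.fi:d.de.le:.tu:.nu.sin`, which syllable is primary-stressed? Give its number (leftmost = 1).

1

Parse left to right into trochaic (ˈσσ) feet: (ˈgi:.ki:m) (ˈra.fi:d) (ˈde.le:) (ˈtu:.nu) sin. Syllable 9 is left unfooted.
Foot heads (stressed positions): 1, 3, 5, 7.
End Rule Leftmost: primary stress on the leftmost head = syllable 1.
Primary stress: syllable 1 → ˈgi:.ki:m.ra.fi:d.de.le:.tu:.nu.sin.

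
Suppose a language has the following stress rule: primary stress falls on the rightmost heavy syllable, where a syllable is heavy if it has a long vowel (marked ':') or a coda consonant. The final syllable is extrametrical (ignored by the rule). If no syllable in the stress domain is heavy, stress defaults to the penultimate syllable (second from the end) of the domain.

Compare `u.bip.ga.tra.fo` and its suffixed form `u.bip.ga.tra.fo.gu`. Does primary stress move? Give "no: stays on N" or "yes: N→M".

Base `u.bip.ga.tra.fo` (5 syllables):
  The final syllable (5, fo) is extrametrical; the stress domain is syllables 1–4.
  Weights: 1 u L, 2 bip H, 3 ga L, 4 tra L.
  Heavy syllables in the domain: 2. The rightmost is syllable 2 (bip).
  → primary stress on syllable 2.
Suffixed `u.bip.ga.tra.fo.gu` (6 syllables):
  The final syllable (6, gu) is extrametrical; the stress domain is syllables 1–5.
  Weights: 1 u L, 2 bip H, 3 ga L, 4 tra L, 5 fo L.
  Heavy syllables in the domain: 2. The rightmost is syllable 2 (bip).
  → primary stress on syllable 2.

no: stays on 2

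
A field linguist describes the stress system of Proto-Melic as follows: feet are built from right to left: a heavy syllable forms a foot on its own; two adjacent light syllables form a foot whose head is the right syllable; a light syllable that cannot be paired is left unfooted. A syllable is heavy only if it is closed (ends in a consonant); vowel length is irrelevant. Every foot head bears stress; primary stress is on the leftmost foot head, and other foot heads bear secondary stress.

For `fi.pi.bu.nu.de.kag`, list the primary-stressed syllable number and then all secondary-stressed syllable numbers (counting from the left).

Weights: 1 fi L, 2 pi L, 3 bu L, 4 nu L, 5 de L, 6 kag H.
Parse right to left (heavy = foot alone; LL = one foot; stranded L unfooted): fi (pi.ˈbu) (nu.ˈde) (ˈkag).
Foot heads: 3, 5, 6.
Primary stress on the leftmost head = syllable 3.
Secondary stress on 5, 6: fi.pi.ˈbu.nu.ˌde.ˌkag.

primary 3, secondary 5, 6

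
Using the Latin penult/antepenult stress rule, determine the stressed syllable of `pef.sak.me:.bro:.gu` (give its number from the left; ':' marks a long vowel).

4

Classical Latin: stress the penult if heavy (long vowel or closed), else the antepenult.
Weights: 3 me: H, 4 bro: H, 5 gu L.
The penult (syllable 4, bro:) is heavy, so it takes stress.
Stress on syllable 4: pef.sak.me:.ˈbro:.gu.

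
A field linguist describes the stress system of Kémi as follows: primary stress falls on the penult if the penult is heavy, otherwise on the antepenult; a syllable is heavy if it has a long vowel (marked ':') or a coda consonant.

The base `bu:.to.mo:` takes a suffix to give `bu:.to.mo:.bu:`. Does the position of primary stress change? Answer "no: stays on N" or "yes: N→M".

Base `bu:.to.mo:` (3 syllables):
  Weights: 1 bu: H, 2 to L, 3 mo: H.
  The penult (syllable 2, to) is light, so stress falls on the antepenult (syllable 1, bu:).
  → primary stress on syllable 1.
Suffixed `bu:.to.mo:.bu:` (4 syllables):
  Weights: 2 to L, 3 mo: H, 4 bu: H.
  The penult (syllable 3, mo:) is heavy, so it takes stress.
  → primary stress on syllable 3.

yes: 1→3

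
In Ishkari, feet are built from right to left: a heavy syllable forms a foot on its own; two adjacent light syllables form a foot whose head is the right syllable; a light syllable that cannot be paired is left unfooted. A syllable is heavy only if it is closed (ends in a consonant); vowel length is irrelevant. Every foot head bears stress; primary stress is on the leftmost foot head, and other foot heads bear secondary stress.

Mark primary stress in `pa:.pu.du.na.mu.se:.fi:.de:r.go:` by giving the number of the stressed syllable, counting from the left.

Weights: 1 pa: L, 2 pu L, 3 du L, 4 na L, 5 mu L, 6 se: L, 7 fi: L, 8 de:r H, 9 go: L.
Parse right to left (heavy = foot alone; LL = one foot; stranded L unfooted): pa: (pu.ˈdu) (na.ˈmu) (se:.ˈfi:) (ˈde:r) go:.
Foot heads: 3, 5, 7, 8.
Primary stress on the leftmost head = syllable 3.
Primary stress: syllable 3 → pa:.pu.ˈdu.na.mu.se:.fi:.de:r.go:.

3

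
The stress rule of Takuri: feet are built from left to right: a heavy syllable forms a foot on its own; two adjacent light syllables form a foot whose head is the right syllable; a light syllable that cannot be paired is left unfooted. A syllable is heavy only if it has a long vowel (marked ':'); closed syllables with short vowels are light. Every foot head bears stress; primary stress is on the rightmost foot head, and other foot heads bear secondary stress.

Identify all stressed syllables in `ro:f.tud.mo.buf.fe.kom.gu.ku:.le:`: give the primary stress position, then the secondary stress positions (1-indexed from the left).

primary 9, secondary 1, 3, 5, 7, 8

Weights: 1 ro:f H, 2 tud L, 3 mo L, 4 buf L, 5 fe L, 6 kom L, 7 gu L, 8 ku: H, 9 le: H.
Parse left to right (heavy = foot alone; LL = one foot; stranded L unfooted): (ˈro:f) (tud.ˈmo) (buf.ˈfe) (kom.ˈgu) (ˈku:) (ˈle:).
Foot heads: 1, 3, 5, 7, 8, 9.
Primary stress on the rightmost head = syllable 9.
Secondary stress on 1, 3, 5, 7, 8: ˌro:f.tud.ˌmo.buf.ˌfe.kom.ˌgu.ˌku:.ˈle:.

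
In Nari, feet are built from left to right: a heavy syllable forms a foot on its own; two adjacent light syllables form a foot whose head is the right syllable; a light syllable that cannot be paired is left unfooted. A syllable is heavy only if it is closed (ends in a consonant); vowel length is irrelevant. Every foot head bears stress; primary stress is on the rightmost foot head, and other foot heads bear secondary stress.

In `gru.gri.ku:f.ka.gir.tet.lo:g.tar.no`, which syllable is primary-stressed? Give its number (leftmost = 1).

Weights: 1 gru L, 2 gri L, 3 ku:f H, 4 ka L, 5 gir H, 6 tet H, 7 lo:g H, 8 tar H, 9 no L.
Parse left to right (heavy = foot alone; LL = one foot; stranded L unfooted): (gru.ˈgri) (ˈku:f) ka (ˈgir) (ˈtet) (ˈlo:g) (ˈtar) no.
Foot heads: 2, 3, 5, 6, 7, 8.
Primary stress on the rightmost head = syllable 8.
Primary stress: syllable 8 → gru.gri.ku:f.ka.gir.tet.lo:g.ˈtar.no.

8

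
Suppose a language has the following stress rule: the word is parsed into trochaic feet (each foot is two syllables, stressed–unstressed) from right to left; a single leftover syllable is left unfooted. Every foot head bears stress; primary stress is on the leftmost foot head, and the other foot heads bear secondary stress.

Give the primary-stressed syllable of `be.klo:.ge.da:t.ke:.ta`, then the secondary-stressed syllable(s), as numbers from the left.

Parse right to left into trochaic (ˈσσ) feet: (ˈbe.klo:) (ˈge.da:t) (ˈke:.ta).
Foot heads (stressed positions): 1, 3, 5.
End Rule Leftmost: primary stress on the leftmost head = syllable 1.
Secondary stress on 3, 5: ˈbe.klo:.ˌge.da:t.ˌke:.ta.

primary 1, secondary 3, 5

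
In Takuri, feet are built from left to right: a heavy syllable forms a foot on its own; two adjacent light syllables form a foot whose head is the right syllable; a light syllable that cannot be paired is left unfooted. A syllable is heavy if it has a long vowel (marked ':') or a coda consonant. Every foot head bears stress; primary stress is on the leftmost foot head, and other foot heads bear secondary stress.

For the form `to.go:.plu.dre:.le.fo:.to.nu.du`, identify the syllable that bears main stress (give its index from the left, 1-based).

2

Weights: 1 to L, 2 go: H, 3 plu L, 4 dre: H, 5 le L, 6 fo: H, 7 to L, 8 nu L, 9 du L.
Parse left to right (heavy = foot alone; LL = one foot; stranded L unfooted): to (ˈgo:) plu (ˈdre:) le (ˈfo:) (to.ˈnu) du.
Foot heads: 2, 4, 6, 8.
Primary stress on the leftmost head = syllable 2.
Primary stress: syllable 2 → to.ˈgo:.plu.dre:.le.fo:.to.nu.du.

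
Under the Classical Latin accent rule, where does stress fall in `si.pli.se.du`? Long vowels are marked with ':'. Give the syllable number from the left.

2

Classical Latin: stress the penult if heavy (long vowel or closed), else the antepenult.
Weights: 2 pli L, 3 se L, 4 du L.
The penult (syllable 3, se) is light, so stress falls on the antepenult (syllable 2, pli).
Stress on syllable 2: si.ˈpli.se.du.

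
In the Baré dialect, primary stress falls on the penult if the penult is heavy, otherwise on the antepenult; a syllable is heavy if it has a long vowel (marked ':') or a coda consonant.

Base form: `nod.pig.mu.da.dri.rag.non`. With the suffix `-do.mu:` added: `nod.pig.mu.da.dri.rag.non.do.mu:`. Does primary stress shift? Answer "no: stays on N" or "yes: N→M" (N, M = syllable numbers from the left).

yes: 6→7

Base `nod.pig.mu.da.dri.rag.non` (7 syllables):
  Weights: 5 dri L, 6 rag H, 7 non H.
  The penult (syllable 6, rag) is heavy, so it takes stress.
  → primary stress on syllable 6.
Suffixed `nod.pig.mu.da.dri.rag.non.do.mu:` (9 syllables):
  Weights: 7 non H, 8 do L, 9 mu: H.
  The penult (syllable 8, do) is light, so stress falls on the antepenult (syllable 7, non).
  → primary stress on syllable 7.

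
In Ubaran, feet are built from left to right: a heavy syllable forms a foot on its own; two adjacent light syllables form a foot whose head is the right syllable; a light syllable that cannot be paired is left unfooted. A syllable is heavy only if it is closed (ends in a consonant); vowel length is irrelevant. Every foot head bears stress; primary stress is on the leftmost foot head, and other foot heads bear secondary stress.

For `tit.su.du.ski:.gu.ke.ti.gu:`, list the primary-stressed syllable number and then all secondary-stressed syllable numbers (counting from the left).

primary 1, secondary 3, 5, 7

Weights: 1 tit H, 2 su L, 3 du L, 4 ski: L, 5 gu L, 6 ke L, 7 ti L, 8 gu: L.
Parse left to right (heavy = foot alone; LL = one foot; stranded L unfooted): (ˈtit) (su.ˈdu) (ski:.ˈgu) (ke.ˈti) gu:.
Foot heads: 1, 3, 5, 7.
Primary stress on the leftmost head = syllable 1.
Secondary stress on 3, 5, 7: ˈtit.su.ˌdu.ski:.ˌgu.ke.ˌti.gu:.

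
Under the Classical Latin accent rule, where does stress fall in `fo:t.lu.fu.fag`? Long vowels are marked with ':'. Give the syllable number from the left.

Classical Latin: stress the penult if heavy (long vowel or closed), else the antepenult.
Weights: 2 lu L, 3 fu L, 4 fag H.
The penult (syllable 3, fu) is light, so stress falls on the antepenult (syllable 2, lu).
Stress on syllable 2: fo:t.ˈlu.fu.fag.

2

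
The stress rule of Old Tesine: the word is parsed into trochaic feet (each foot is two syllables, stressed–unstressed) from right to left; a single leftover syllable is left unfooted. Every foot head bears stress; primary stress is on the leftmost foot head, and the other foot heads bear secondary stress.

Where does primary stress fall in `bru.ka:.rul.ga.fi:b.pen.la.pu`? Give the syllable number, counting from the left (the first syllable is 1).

1

Parse right to left into trochaic (ˈσσ) feet: (ˈbru.ka:) (ˈrul.ga) (ˈfi:b.pen) (ˈla.pu).
Foot heads (stressed positions): 1, 3, 5, 7.
End Rule Leftmost: primary stress on the leftmost head = syllable 1.
Primary stress: syllable 1 → ˈbru.ka:.rul.ga.fi:b.pen.la.pu.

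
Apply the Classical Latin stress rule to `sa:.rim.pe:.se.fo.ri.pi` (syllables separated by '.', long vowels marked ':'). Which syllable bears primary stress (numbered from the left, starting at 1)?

Classical Latin: stress the penult if heavy (long vowel or closed), else the antepenult.
Weights: 5 fo L, 6 ri L, 7 pi L.
The penult (syllable 6, ri) is light, so stress falls on the antepenult (syllable 5, fo).
Stress on syllable 5: sa:.rim.pe:.se.ˈfo.ri.pi.

5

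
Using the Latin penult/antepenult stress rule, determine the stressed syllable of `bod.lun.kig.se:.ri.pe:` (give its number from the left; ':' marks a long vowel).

4

Classical Latin: stress the penult if heavy (long vowel or closed), else the antepenult.
Weights: 4 se: H, 5 ri L, 6 pe: H.
The penult (syllable 5, ri) is light, so stress falls on the antepenult (syllable 4, se:).
Stress on syllable 4: bod.lun.kig.ˈse:.ri.pe:.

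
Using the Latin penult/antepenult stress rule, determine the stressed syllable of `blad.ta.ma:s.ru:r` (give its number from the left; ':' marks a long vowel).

3

Classical Latin: stress the penult if heavy (long vowel or closed), else the antepenult.
Weights: 2 ta L, 3 ma:s H, 4 ru:r H.
The penult (syllable 3, ma:s) is heavy, so it takes stress.
Stress on syllable 3: blad.ta.ˈma:s.ru:r.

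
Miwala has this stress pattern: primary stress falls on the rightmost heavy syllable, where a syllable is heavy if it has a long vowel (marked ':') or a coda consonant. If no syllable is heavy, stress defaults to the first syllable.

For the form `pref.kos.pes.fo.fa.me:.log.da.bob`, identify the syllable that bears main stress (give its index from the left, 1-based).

9

Weights: 1 pref H, 2 kos H, 3 pes H, 4 fo L, 5 fa L, 6 me: H, 7 log H, 8 da L, 9 bob H.
Heavy syllables in the domain: 1, 2, 3, 6, 7, 9. The rightmost is syllable 9 (bob).
Primary stress: syllable 9 → pref.kos.pes.fo.fa.me:.log.da.ˈbob.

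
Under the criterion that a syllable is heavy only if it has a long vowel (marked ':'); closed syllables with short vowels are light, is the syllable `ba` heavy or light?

light

`ba`: short vowel, open (no coda). Short vowel → light.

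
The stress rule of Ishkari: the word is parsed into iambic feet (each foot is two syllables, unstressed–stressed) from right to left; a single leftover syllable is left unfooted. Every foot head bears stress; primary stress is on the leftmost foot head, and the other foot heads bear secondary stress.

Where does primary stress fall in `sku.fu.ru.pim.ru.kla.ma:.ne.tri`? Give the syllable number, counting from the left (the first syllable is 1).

Parse right to left into iambic (σˈσ) feet: sku (fu.ˈru) (pim.ˈru) (kla.ˈma:) (ne.ˈtri). Syllable 1 is left unfooted.
Foot heads (stressed positions): 3, 5, 7, 9.
End Rule Leftmost: primary stress on the leftmost head = syllable 3.
Primary stress: syllable 3 → sku.fu.ˈru.pim.ru.kla.ma:.ne.tri.

3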